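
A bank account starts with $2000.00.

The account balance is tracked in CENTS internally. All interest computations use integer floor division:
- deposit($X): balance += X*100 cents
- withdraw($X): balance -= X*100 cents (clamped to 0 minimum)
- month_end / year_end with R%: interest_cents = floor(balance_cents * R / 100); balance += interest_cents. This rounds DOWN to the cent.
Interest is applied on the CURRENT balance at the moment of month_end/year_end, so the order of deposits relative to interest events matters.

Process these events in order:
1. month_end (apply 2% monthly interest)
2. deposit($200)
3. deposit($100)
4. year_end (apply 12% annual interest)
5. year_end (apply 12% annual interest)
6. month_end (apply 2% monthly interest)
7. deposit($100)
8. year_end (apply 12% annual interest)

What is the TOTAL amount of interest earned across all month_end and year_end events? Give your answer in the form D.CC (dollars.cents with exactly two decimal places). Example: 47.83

After 1 (month_end (apply 2% monthly interest)): balance=$2040.00 total_interest=$40.00
After 2 (deposit($200)): balance=$2240.00 total_interest=$40.00
After 3 (deposit($100)): balance=$2340.00 total_interest=$40.00
After 4 (year_end (apply 12% annual interest)): balance=$2620.80 total_interest=$320.80
After 5 (year_end (apply 12% annual interest)): balance=$2935.29 total_interest=$635.29
After 6 (month_end (apply 2% monthly interest)): balance=$2993.99 total_interest=$693.99
After 7 (deposit($100)): balance=$3093.99 total_interest=$693.99
After 8 (year_end (apply 12% annual interest)): balance=$3465.26 total_interest=$1065.26

Answer: 1065.26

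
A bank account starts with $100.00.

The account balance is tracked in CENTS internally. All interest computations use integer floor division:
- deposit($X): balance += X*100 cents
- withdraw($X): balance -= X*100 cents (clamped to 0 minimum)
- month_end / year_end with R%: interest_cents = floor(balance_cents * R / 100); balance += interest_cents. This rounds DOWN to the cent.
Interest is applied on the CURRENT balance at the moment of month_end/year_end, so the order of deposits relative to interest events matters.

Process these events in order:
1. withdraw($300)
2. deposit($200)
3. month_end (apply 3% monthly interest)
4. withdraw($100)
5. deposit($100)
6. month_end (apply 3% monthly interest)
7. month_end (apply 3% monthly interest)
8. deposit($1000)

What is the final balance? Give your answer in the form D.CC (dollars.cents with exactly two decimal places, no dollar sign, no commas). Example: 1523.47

Answer: 1218.54

Derivation:
After 1 (withdraw($300)): balance=$0.00 total_interest=$0.00
After 2 (deposit($200)): balance=$200.00 total_interest=$0.00
After 3 (month_end (apply 3% monthly interest)): balance=$206.00 total_interest=$6.00
After 4 (withdraw($100)): balance=$106.00 total_interest=$6.00
After 5 (deposit($100)): balance=$206.00 total_interest=$6.00
After 6 (month_end (apply 3% monthly interest)): balance=$212.18 total_interest=$12.18
After 7 (month_end (apply 3% monthly interest)): balance=$218.54 total_interest=$18.54
After 8 (deposit($1000)): balance=$1218.54 total_interest=$18.54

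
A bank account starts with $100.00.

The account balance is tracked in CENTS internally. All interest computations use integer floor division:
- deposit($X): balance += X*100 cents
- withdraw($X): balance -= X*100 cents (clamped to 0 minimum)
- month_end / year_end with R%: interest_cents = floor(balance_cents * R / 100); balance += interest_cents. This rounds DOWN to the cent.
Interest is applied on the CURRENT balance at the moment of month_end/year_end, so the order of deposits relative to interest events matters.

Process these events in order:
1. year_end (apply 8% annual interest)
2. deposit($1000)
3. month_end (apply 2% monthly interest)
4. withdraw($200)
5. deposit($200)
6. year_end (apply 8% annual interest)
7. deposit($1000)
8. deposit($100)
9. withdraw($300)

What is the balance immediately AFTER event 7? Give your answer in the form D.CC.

Answer: 2220.57

Derivation:
After 1 (year_end (apply 8% annual interest)): balance=$108.00 total_interest=$8.00
After 2 (deposit($1000)): balance=$1108.00 total_interest=$8.00
After 3 (month_end (apply 2% monthly interest)): balance=$1130.16 total_interest=$30.16
After 4 (withdraw($200)): balance=$930.16 total_interest=$30.16
After 5 (deposit($200)): balance=$1130.16 total_interest=$30.16
After 6 (year_end (apply 8% annual interest)): balance=$1220.57 total_interest=$120.57
After 7 (deposit($1000)): balance=$2220.57 total_interest=$120.57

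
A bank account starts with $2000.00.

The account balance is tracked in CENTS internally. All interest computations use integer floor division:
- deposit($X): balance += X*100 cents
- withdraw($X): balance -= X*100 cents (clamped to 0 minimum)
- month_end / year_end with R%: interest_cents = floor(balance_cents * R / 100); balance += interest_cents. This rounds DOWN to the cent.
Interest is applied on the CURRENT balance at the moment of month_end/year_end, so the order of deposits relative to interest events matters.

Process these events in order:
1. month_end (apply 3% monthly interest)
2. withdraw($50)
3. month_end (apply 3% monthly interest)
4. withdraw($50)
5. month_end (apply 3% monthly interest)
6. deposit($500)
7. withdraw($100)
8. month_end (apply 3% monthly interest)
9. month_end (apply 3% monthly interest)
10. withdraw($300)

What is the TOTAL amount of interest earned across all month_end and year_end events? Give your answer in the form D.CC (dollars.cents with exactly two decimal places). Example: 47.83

Answer: 331.97

Derivation:
After 1 (month_end (apply 3% monthly interest)): balance=$2060.00 total_interest=$60.00
After 2 (withdraw($50)): balance=$2010.00 total_interest=$60.00
After 3 (month_end (apply 3% monthly interest)): balance=$2070.30 total_interest=$120.30
After 4 (withdraw($50)): balance=$2020.30 total_interest=$120.30
After 5 (month_end (apply 3% monthly interest)): balance=$2080.90 total_interest=$180.90
After 6 (deposit($500)): balance=$2580.90 total_interest=$180.90
After 7 (withdraw($100)): balance=$2480.90 total_interest=$180.90
After 8 (month_end (apply 3% monthly interest)): balance=$2555.32 total_interest=$255.32
After 9 (month_end (apply 3% monthly interest)): balance=$2631.97 total_interest=$331.97
After 10 (withdraw($300)): balance=$2331.97 total_interest=$331.97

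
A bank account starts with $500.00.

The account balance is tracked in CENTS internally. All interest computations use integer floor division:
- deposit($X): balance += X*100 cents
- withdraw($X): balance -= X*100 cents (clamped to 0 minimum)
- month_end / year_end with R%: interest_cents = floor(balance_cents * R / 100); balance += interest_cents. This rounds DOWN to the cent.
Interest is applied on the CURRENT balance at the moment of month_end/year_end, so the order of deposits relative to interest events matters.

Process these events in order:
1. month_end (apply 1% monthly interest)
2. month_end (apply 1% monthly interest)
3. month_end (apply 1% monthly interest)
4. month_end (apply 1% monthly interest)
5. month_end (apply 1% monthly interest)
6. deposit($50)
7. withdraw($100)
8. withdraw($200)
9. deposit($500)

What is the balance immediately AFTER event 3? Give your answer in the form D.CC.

After 1 (month_end (apply 1% monthly interest)): balance=$505.00 total_interest=$5.00
After 2 (month_end (apply 1% monthly interest)): balance=$510.05 total_interest=$10.05
After 3 (month_end (apply 1% monthly interest)): balance=$515.15 total_interest=$15.15

Answer: 515.15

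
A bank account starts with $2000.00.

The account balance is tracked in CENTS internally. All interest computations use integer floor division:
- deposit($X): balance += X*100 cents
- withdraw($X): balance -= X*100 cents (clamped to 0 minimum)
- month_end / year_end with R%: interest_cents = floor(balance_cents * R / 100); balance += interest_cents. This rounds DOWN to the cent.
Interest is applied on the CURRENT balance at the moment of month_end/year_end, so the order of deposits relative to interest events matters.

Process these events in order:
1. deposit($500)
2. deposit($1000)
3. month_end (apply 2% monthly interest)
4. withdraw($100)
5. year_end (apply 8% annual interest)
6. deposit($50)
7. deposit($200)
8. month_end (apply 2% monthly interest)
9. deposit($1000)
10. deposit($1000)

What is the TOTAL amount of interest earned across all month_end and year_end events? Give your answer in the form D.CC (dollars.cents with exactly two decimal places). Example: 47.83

Answer: 427.55

Derivation:
After 1 (deposit($500)): balance=$2500.00 total_interest=$0.00
After 2 (deposit($1000)): balance=$3500.00 total_interest=$0.00
After 3 (month_end (apply 2% monthly interest)): balance=$3570.00 total_interest=$70.00
After 4 (withdraw($100)): balance=$3470.00 total_interest=$70.00
After 5 (year_end (apply 8% annual interest)): balance=$3747.60 total_interest=$347.60
After 6 (deposit($50)): balance=$3797.60 total_interest=$347.60
After 7 (deposit($200)): balance=$3997.60 total_interest=$347.60
After 8 (month_end (apply 2% monthly interest)): balance=$4077.55 total_interest=$427.55
After 9 (deposit($1000)): balance=$5077.55 total_interest=$427.55
After 10 (deposit($1000)): balance=$6077.55 total_interest=$427.55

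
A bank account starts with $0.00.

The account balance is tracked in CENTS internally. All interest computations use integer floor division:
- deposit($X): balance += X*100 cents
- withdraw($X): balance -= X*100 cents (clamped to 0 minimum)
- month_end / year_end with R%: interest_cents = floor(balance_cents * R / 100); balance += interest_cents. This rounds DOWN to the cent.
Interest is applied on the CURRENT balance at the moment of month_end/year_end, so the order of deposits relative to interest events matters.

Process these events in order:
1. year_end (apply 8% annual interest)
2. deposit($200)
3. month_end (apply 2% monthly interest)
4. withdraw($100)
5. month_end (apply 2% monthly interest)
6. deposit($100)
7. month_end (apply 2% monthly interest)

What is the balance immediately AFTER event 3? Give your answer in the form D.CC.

After 1 (year_end (apply 8% annual interest)): balance=$0.00 total_interest=$0.00
After 2 (deposit($200)): balance=$200.00 total_interest=$0.00
After 3 (month_end (apply 2% monthly interest)): balance=$204.00 total_interest=$4.00

Answer: 204.00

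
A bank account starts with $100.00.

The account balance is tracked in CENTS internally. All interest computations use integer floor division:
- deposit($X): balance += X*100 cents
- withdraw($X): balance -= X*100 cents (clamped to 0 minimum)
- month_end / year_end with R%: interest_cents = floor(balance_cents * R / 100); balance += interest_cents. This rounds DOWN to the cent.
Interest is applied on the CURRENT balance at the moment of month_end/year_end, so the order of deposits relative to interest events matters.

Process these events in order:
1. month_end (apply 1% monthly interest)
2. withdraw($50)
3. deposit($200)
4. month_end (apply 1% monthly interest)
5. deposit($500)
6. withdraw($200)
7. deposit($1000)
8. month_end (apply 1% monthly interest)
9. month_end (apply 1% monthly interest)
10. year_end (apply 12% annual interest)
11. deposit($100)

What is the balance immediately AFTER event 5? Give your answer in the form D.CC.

After 1 (month_end (apply 1% monthly interest)): balance=$101.00 total_interest=$1.00
After 2 (withdraw($50)): balance=$51.00 total_interest=$1.00
After 3 (deposit($200)): balance=$251.00 total_interest=$1.00
After 4 (month_end (apply 1% monthly interest)): balance=$253.51 total_interest=$3.51
After 5 (deposit($500)): balance=$753.51 total_interest=$3.51

Answer: 753.51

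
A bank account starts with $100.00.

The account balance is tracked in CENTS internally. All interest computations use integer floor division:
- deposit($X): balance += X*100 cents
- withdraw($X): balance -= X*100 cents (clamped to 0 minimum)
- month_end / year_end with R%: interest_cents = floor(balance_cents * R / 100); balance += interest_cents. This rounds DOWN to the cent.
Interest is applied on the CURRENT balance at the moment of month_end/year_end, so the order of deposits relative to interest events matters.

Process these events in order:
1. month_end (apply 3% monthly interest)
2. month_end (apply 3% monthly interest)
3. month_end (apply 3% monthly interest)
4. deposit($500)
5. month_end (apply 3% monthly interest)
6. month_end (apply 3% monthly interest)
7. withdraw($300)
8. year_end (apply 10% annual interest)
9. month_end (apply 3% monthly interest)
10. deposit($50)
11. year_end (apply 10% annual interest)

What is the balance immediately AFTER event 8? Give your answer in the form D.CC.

Answer: 380.99

Derivation:
After 1 (month_end (apply 3% monthly interest)): balance=$103.00 total_interest=$3.00
After 2 (month_end (apply 3% monthly interest)): balance=$106.09 total_interest=$6.09
After 3 (month_end (apply 3% monthly interest)): balance=$109.27 total_interest=$9.27
After 4 (deposit($500)): balance=$609.27 total_interest=$9.27
After 5 (month_end (apply 3% monthly interest)): balance=$627.54 total_interest=$27.54
After 6 (month_end (apply 3% monthly interest)): balance=$646.36 total_interest=$46.36
After 7 (withdraw($300)): balance=$346.36 total_interest=$46.36
After 8 (year_end (apply 10% annual interest)): balance=$380.99 total_interest=$80.99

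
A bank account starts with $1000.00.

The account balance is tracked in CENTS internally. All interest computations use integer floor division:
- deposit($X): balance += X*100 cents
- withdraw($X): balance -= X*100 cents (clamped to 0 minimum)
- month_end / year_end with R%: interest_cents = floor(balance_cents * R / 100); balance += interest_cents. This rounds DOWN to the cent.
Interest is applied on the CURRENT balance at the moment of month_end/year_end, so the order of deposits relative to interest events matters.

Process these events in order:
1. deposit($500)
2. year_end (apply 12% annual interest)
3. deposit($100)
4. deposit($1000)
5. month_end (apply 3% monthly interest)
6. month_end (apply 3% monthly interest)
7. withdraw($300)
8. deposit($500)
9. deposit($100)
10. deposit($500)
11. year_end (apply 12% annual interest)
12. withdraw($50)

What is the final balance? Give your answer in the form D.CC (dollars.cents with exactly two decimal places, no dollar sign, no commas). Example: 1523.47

Answer: 4149.21

Derivation:
After 1 (deposit($500)): balance=$1500.00 total_interest=$0.00
After 2 (year_end (apply 12% annual interest)): balance=$1680.00 total_interest=$180.00
After 3 (deposit($100)): balance=$1780.00 total_interest=$180.00
After 4 (deposit($1000)): balance=$2780.00 total_interest=$180.00
After 5 (month_end (apply 3% monthly interest)): balance=$2863.40 total_interest=$263.40
After 6 (month_end (apply 3% monthly interest)): balance=$2949.30 total_interest=$349.30
After 7 (withdraw($300)): balance=$2649.30 total_interest=$349.30
After 8 (deposit($500)): balance=$3149.30 total_interest=$349.30
After 9 (deposit($100)): balance=$3249.30 total_interest=$349.30
After 10 (deposit($500)): balance=$3749.30 total_interest=$349.30
After 11 (year_end (apply 12% annual interest)): balance=$4199.21 total_interest=$799.21
After 12 (withdraw($50)): balance=$4149.21 total_interest=$799.21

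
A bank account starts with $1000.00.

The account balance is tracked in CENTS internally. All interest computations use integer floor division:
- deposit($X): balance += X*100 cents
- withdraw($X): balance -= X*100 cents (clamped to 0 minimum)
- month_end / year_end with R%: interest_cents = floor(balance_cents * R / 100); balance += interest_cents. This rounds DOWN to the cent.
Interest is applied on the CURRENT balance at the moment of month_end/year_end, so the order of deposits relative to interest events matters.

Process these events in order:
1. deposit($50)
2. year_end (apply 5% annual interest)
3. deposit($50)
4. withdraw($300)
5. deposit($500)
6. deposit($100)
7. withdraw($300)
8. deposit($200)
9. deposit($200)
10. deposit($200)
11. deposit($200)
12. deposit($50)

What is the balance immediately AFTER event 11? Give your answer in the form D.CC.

After 1 (deposit($50)): balance=$1050.00 total_interest=$0.00
After 2 (year_end (apply 5% annual interest)): balance=$1102.50 total_interest=$52.50
After 3 (deposit($50)): balance=$1152.50 total_interest=$52.50
After 4 (withdraw($300)): balance=$852.50 total_interest=$52.50
After 5 (deposit($500)): balance=$1352.50 total_interest=$52.50
After 6 (deposit($100)): balance=$1452.50 total_interest=$52.50
After 7 (withdraw($300)): balance=$1152.50 total_interest=$52.50
After 8 (deposit($200)): balance=$1352.50 total_interest=$52.50
After 9 (deposit($200)): balance=$1552.50 total_interest=$52.50
After 10 (deposit($200)): balance=$1752.50 total_interest=$52.50
After 11 (deposit($200)): balance=$1952.50 total_interest=$52.50

Answer: 1952.50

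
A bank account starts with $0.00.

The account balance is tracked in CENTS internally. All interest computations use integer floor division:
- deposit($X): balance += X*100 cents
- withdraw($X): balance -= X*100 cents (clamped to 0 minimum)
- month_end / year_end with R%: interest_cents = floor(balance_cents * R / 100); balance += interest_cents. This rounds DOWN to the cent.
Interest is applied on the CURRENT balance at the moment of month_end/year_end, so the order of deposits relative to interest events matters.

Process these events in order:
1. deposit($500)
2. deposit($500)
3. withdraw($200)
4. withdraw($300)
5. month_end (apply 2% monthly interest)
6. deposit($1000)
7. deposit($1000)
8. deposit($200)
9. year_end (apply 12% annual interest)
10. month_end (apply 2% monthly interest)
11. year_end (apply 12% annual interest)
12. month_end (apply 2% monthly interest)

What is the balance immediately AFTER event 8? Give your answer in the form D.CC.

After 1 (deposit($500)): balance=$500.00 total_interest=$0.00
After 2 (deposit($500)): balance=$1000.00 total_interest=$0.00
After 3 (withdraw($200)): balance=$800.00 total_interest=$0.00
After 4 (withdraw($300)): balance=$500.00 total_interest=$0.00
After 5 (month_end (apply 2% monthly interest)): balance=$510.00 total_interest=$10.00
After 6 (deposit($1000)): balance=$1510.00 total_interest=$10.00
After 7 (deposit($1000)): balance=$2510.00 total_interest=$10.00
After 8 (deposit($200)): balance=$2710.00 total_interest=$10.00

Answer: 2710.00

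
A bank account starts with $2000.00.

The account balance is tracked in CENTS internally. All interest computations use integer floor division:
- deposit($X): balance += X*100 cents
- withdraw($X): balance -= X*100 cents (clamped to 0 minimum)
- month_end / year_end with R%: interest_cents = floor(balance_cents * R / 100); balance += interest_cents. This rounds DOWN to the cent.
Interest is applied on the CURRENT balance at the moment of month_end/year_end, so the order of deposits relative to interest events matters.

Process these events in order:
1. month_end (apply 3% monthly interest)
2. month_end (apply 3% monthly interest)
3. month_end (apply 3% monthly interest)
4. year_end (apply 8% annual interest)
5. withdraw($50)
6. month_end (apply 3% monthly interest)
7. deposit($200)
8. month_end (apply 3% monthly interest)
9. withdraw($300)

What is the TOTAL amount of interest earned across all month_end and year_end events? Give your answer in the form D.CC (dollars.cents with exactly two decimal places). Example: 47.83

Answer: 506.96

Derivation:
After 1 (month_end (apply 3% monthly interest)): balance=$2060.00 total_interest=$60.00
After 2 (month_end (apply 3% monthly interest)): balance=$2121.80 total_interest=$121.80
After 3 (month_end (apply 3% monthly interest)): balance=$2185.45 total_interest=$185.45
After 4 (year_end (apply 8% annual interest)): balance=$2360.28 total_interest=$360.28
After 5 (withdraw($50)): balance=$2310.28 total_interest=$360.28
After 6 (month_end (apply 3% monthly interest)): balance=$2379.58 total_interest=$429.58
After 7 (deposit($200)): balance=$2579.58 total_interest=$429.58
After 8 (month_end (apply 3% monthly interest)): balance=$2656.96 total_interest=$506.96
After 9 (withdraw($300)): balance=$2356.96 total_interest=$506.96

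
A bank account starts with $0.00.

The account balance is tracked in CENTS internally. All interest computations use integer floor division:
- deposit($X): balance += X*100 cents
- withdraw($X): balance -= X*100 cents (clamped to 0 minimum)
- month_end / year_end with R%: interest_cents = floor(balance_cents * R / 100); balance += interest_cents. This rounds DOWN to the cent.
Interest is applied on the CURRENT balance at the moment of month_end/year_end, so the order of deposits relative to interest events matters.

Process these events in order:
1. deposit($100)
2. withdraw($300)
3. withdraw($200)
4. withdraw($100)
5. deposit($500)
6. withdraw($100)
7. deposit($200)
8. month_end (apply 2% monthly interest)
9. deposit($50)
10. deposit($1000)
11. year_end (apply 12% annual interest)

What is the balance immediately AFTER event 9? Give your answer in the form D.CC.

Answer: 662.00

Derivation:
After 1 (deposit($100)): balance=$100.00 total_interest=$0.00
After 2 (withdraw($300)): balance=$0.00 total_interest=$0.00
After 3 (withdraw($200)): balance=$0.00 total_interest=$0.00
After 4 (withdraw($100)): balance=$0.00 total_interest=$0.00
After 5 (deposit($500)): balance=$500.00 total_interest=$0.00
After 6 (withdraw($100)): balance=$400.00 total_interest=$0.00
After 7 (deposit($200)): balance=$600.00 total_interest=$0.00
After 8 (month_end (apply 2% monthly interest)): balance=$612.00 total_interest=$12.00
After 9 (deposit($50)): balance=$662.00 total_interest=$12.00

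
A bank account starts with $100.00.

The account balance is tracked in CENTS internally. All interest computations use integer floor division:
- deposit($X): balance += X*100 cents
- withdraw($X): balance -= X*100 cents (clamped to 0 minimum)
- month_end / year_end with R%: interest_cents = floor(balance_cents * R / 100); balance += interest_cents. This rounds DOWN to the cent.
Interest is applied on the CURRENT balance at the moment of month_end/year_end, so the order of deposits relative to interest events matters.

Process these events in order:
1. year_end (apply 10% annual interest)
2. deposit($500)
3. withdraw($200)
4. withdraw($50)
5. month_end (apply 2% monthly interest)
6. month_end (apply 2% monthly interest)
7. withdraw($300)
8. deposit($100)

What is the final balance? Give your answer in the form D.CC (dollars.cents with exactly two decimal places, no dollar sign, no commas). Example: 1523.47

After 1 (year_end (apply 10% annual interest)): balance=$110.00 total_interest=$10.00
After 2 (deposit($500)): balance=$610.00 total_interest=$10.00
After 3 (withdraw($200)): balance=$410.00 total_interest=$10.00
After 4 (withdraw($50)): balance=$360.00 total_interest=$10.00
After 5 (month_end (apply 2% monthly interest)): balance=$367.20 total_interest=$17.20
After 6 (month_end (apply 2% monthly interest)): balance=$374.54 total_interest=$24.54
After 7 (withdraw($300)): balance=$74.54 total_interest=$24.54
After 8 (deposit($100)): balance=$174.54 total_interest=$24.54

Answer: 174.54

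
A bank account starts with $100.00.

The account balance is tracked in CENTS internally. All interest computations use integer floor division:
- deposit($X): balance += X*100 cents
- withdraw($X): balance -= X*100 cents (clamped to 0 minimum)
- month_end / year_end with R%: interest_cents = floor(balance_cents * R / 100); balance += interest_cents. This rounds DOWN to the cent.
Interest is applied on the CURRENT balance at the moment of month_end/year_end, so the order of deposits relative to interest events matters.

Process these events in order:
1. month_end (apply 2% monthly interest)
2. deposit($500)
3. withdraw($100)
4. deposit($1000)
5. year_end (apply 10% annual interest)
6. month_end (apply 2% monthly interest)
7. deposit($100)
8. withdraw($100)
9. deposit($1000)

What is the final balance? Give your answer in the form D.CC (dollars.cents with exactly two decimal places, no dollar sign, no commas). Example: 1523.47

After 1 (month_end (apply 2% monthly interest)): balance=$102.00 total_interest=$2.00
After 2 (deposit($500)): balance=$602.00 total_interest=$2.00
After 3 (withdraw($100)): balance=$502.00 total_interest=$2.00
After 4 (deposit($1000)): balance=$1502.00 total_interest=$2.00
After 5 (year_end (apply 10% annual interest)): balance=$1652.20 total_interest=$152.20
After 6 (month_end (apply 2% monthly interest)): balance=$1685.24 total_interest=$185.24
After 7 (deposit($100)): balance=$1785.24 total_interest=$185.24
After 8 (withdraw($100)): balance=$1685.24 total_interest=$185.24
After 9 (deposit($1000)): balance=$2685.24 total_interest=$185.24

Answer: 2685.24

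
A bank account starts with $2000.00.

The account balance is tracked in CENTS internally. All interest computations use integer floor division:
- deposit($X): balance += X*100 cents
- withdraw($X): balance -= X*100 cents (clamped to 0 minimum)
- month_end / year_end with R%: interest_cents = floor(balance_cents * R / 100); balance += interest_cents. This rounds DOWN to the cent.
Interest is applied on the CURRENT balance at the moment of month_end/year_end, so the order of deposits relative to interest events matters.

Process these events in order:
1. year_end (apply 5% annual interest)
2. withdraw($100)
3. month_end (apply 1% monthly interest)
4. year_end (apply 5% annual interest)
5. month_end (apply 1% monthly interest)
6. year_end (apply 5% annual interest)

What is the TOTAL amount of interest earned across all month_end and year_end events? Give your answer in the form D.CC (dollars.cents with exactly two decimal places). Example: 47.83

Answer: 349.32

Derivation:
After 1 (year_end (apply 5% annual interest)): balance=$2100.00 total_interest=$100.00
After 2 (withdraw($100)): balance=$2000.00 total_interest=$100.00
After 3 (month_end (apply 1% monthly interest)): balance=$2020.00 total_interest=$120.00
After 4 (year_end (apply 5% annual interest)): balance=$2121.00 total_interest=$221.00
After 5 (month_end (apply 1% monthly interest)): balance=$2142.21 total_interest=$242.21
After 6 (year_end (apply 5% annual interest)): balance=$2249.32 total_interest=$349.32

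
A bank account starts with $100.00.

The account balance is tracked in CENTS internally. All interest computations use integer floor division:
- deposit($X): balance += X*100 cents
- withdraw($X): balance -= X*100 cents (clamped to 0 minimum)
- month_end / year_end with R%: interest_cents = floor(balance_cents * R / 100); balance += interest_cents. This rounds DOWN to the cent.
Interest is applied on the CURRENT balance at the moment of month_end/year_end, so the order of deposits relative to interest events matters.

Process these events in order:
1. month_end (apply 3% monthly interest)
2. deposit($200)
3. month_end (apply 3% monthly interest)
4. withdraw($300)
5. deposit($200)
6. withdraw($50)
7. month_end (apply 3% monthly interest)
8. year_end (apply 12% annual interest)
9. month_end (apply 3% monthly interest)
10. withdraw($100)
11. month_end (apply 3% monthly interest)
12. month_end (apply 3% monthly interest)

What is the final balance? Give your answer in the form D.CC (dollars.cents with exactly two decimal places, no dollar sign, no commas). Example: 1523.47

After 1 (month_end (apply 3% monthly interest)): balance=$103.00 total_interest=$3.00
After 2 (deposit($200)): balance=$303.00 total_interest=$3.00
After 3 (month_end (apply 3% monthly interest)): balance=$312.09 total_interest=$12.09
After 4 (withdraw($300)): balance=$12.09 total_interest=$12.09
After 5 (deposit($200)): balance=$212.09 total_interest=$12.09
After 6 (withdraw($50)): balance=$162.09 total_interest=$12.09
After 7 (month_end (apply 3% monthly interest)): balance=$166.95 total_interest=$16.95
After 8 (year_end (apply 12% annual interest)): balance=$186.98 total_interest=$36.98
After 9 (month_end (apply 3% monthly interest)): balance=$192.58 total_interest=$42.58
After 10 (withdraw($100)): balance=$92.58 total_interest=$42.58
After 11 (month_end (apply 3% monthly interest)): balance=$95.35 total_interest=$45.35
After 12 (month_end (apply 3% monthly interest)): balance=$98.21 total_interest=$48.21

Answer: 98.21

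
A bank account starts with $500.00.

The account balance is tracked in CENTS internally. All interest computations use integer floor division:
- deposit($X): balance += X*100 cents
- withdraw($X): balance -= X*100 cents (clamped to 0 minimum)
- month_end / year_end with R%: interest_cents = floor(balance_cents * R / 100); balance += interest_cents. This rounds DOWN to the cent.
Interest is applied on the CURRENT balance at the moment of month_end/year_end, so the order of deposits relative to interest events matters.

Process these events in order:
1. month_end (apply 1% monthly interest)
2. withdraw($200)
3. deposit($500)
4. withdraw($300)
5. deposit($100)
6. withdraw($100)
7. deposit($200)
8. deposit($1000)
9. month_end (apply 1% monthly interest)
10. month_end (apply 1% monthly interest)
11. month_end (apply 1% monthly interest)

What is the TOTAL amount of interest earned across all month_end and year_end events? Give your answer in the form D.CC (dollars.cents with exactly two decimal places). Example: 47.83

Answer: 56.66

Derivation:
After 1 (month_end (apply 1% monthly interest)): balance=$505.00 total_interest=$5.00
After 2 (withdraw($200)): balance=$305.00 total_interest=$5.00
After 3 (deposit($500)): balance=$805.00 total_interest=$5.00
After 4 (withdraw($300)): balance=$505.00 total_interest=$5.00
After 5 (deposit($100)): balance=$605.00 total_interest=$5.00
After 6 (withdraw($100)): balance=$505.00 total_interest=$5.00
After 7 (deposit($200)): balance=$705.00 total_interest=$5.00
After 8 (deposit($1000)): balance=$1705.00 total_interest=$5.00
After 9 (month_end (apply 1% monthly interest)): balance=$1722.05 total_interest=$22.05
After 10 (month_end (apply 1% monthly interest)): balance=$1739.27 total_interest=$39.27
After 11 (month_end (apply 1% monthly interest)): balance=$1756.66 total_interest=$56.66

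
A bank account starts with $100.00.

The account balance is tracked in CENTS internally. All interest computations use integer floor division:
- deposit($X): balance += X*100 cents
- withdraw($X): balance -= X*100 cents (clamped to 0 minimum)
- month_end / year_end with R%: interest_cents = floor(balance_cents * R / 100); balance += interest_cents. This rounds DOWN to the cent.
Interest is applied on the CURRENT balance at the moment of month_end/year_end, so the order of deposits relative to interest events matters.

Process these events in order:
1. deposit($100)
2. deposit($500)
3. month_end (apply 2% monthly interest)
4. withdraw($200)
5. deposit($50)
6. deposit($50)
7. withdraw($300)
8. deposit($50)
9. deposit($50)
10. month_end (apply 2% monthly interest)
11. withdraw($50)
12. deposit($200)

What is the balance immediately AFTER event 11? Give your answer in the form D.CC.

After 1 (deposit($100)): balance=$200.00 total_interest=$0.00
After 2 (deposit($500)): balance=$700.00 total_interest=$0.00
After 3 (month_end (apply 2% monthly interest)): balance=$714.00 total_interest=$14.00
After 4 (withdraw($200)): balance=$514.00 total_interest=$14.00
After 5 (deposit($50)): balance=$564.00 total_interest=$14.00
After 6 (deposit($50)): balance=$614.00 total_interest=$14.00
After 7 (withdraw($300)): balance=$314.00 total_interest=$14.00
After 8 (deposit($50)): balance=$364.00 total_interest=$14.00
After 9 (deposit($50)): balance=$414.00 total_interest=$14.00
After 10 (month_end (apply 2% monthly interest)): balance=$422.28 total_interest=$22.28
After 11 (withdraw($50)): balance=$372.28 total_interest=$22.28

Answer: 372.28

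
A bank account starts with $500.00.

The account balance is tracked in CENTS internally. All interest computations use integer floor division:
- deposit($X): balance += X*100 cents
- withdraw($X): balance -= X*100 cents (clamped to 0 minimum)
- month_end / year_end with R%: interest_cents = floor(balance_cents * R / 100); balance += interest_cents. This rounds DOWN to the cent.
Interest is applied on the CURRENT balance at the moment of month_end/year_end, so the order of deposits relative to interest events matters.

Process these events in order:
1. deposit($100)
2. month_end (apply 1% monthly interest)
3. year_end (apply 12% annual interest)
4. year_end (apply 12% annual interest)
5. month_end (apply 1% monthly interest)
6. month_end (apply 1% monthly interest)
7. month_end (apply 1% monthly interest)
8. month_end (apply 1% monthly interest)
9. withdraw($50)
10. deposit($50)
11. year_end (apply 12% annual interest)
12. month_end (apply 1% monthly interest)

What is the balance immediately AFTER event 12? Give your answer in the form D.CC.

After 1 (deposit($100)): balance=$600.00 total_interest=$0.00
After 2 (month_end (apply 1% monthly interest)): balance=$606.00 total_interest=$6.00
After 3 (year_end (apply 12% annual interest)): balance=$678.72 total_interest=$78.72
After 4 (year_end (apply 12% annual interest)): balance=$760.16 total_interest=$160.16
After 5 (month_end (apply 1% monthly interest)): balance=$767.76 total_interest=$167.76
After 6 (month_end (apply 1% monthly interest)): balance=$775.43 total_interest=$175.43
After 7 (month_end (apply 1% monthly interest)): balance=$783.18 total_interest=$183.18
After 8 (month_end (apply 1% monthly interest)): balance=$791.01 total_interest=$191.01
After 9 (withdraw($50)): balance=$741.01 total_interest=$191.01
After 10 (deposit($50)): balance=$791.01 total_interest=$191.01
After 11 (year_end (apply 12% annual interest)): balance=$885.93 total_interest=$285.93
After 12 (month_end (apply 1% monthly interest)): balance=$894.78 total_interest=$294.78

Answer: 894.78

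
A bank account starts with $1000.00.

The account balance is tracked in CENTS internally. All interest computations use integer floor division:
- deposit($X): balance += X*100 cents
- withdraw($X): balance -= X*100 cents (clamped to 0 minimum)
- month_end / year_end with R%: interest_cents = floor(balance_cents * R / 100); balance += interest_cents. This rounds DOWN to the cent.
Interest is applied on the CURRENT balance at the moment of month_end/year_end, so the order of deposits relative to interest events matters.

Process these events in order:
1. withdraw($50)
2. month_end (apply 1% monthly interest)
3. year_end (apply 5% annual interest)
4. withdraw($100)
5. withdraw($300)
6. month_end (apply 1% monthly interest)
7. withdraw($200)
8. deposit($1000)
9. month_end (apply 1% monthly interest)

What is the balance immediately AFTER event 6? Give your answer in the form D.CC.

After 1 (withdraw($50)): balance=$950.00 total_interest=$0.00
After 2 (month_end (apply 1% monthly interest)): balance=$959.50 total_interest=$9.50
After 3 (year_end (apply 5% annual interest)): balance=$1007.47 total_interest=$57.47
After 4 (withdraw($100)): balance=$907.47 total_interest=$57.47
After 5 (withdraw($300)): balance=$607.47 total_interest=$57.47
After 6 (month_end (apply 1% monthly interest)): balance=$613.54 total_interest=$63.54

Answer: 613.54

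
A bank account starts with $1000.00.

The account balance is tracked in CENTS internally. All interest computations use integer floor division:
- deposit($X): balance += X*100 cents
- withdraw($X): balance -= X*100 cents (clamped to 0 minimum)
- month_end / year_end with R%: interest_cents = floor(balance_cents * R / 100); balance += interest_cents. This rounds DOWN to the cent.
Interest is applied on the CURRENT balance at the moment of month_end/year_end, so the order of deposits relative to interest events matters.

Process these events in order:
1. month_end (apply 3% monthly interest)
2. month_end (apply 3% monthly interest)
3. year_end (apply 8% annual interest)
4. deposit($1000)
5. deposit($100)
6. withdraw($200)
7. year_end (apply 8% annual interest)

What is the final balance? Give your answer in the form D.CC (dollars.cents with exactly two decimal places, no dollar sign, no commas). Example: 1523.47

Answer: 2209.43

Derivation:
After 1 (month_end (apply 3% monthly interest)): balance=$1030.00 total_interest=$30.00
After 2 (month_end (apply 3% monthly interest)): balance=$1060.90 total_interest=$60.90
After 3 (year_end (apply 8% annual interest)): balance=$1145.77 total_interest=$145.77
After 4 (deposit($1000)): balance=$2145.77 total_interest=$145.77
After 5 (deposit($100)): balance=$2245.77 total_interest=$145.77
After 6 (withdraw($200)): balance=$2045.77 total_interest=$145.77
After 7 (year_end (apply 8% annual interest)): balance=$2209.43 total_interest=$309.43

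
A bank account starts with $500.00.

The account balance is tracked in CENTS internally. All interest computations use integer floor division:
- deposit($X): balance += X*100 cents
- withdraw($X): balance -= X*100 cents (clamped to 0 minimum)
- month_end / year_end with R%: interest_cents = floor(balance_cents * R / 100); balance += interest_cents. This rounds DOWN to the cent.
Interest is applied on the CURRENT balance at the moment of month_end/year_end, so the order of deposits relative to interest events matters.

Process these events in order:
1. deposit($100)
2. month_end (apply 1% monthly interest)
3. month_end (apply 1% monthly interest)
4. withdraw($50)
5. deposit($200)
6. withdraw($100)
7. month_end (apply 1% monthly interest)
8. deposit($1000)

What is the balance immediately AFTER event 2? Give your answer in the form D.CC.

After 1 (deposit($100)): balance=$600.00 total_interest=$0.00
After 2 (month_end (apply 1% monthly interest)): balance=$606.00 total_interest=$6.00

Answer: 606.00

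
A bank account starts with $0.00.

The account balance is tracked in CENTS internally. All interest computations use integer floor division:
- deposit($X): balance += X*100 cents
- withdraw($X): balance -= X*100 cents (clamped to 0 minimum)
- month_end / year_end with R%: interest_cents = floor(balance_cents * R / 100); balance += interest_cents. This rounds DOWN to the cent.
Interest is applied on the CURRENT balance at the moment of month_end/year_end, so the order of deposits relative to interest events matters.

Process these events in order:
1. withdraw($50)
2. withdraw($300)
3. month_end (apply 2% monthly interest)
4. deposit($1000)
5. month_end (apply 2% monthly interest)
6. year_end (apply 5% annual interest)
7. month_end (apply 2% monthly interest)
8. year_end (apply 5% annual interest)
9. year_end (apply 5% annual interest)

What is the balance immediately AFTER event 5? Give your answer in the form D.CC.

Answer: 1020.00

Derivation:
After 1 (withdraw($50)): balance=$0.00 total_interest=$0.00
After 2 (withdraw($300)): balance=$0.00 total_interest=$0.00
After 3 (month_end (apply 2% monthly interest)): balance=$0.00 total_interest=$0.00
After 4 (deposit($1000)): balance=$1000.00 total_interest=$0.00
After 5 (month_end (apply 2% monthly interest)): balance=$1020.00 total_interest=$20.00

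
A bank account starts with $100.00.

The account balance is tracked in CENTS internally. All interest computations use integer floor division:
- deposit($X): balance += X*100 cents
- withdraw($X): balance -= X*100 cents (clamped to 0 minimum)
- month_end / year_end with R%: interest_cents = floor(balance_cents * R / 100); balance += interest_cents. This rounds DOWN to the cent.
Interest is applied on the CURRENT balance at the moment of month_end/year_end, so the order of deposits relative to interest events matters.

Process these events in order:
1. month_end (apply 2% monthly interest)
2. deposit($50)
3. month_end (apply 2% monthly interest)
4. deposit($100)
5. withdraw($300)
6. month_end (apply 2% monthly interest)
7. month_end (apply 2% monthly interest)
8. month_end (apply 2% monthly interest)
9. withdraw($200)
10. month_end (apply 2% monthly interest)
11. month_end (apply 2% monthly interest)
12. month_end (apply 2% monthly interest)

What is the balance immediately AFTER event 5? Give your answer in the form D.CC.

Answer: 0.00

Derivation:
After 1 (month_end (apply 2% monthly interest)): balance=$102.00 total_interest=$2.00
After 2 (deposit($50)): balance=$152.00 total_interest=$2.00
After 3 (month_end (apply 2% monthly interest)): balance=$155.04 total_interest=$5.04
After 4 (deposit($100)): balance=$255.04 total_interest=$5.04
After 5 (withdraw($300)): balance=$0.00 total_interest=$5.04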